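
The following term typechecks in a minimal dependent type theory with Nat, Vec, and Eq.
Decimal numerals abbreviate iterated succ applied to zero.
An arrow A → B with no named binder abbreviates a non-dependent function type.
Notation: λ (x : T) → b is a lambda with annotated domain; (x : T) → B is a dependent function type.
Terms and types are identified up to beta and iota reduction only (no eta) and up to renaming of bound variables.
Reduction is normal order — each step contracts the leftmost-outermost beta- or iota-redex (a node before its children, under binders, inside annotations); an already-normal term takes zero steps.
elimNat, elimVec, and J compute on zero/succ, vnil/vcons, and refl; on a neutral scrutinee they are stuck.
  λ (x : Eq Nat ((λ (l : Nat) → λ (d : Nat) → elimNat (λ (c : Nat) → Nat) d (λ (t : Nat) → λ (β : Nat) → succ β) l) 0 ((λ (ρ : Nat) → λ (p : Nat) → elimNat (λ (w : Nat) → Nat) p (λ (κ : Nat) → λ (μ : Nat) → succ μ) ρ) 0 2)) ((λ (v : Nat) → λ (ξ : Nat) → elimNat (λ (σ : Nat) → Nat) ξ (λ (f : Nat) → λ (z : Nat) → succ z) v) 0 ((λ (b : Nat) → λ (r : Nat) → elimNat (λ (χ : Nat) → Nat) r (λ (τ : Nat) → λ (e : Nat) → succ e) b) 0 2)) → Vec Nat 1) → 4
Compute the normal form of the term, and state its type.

normal form:
  λ (x : Eq Nat 2 2 → Vec Nat 1) → 4
inferred type:
  (Eq Nat 2 2 → Vec Nat 1) → Nat
observation: 12 normal-order steps normalize the term, beginning with a beta-redex.


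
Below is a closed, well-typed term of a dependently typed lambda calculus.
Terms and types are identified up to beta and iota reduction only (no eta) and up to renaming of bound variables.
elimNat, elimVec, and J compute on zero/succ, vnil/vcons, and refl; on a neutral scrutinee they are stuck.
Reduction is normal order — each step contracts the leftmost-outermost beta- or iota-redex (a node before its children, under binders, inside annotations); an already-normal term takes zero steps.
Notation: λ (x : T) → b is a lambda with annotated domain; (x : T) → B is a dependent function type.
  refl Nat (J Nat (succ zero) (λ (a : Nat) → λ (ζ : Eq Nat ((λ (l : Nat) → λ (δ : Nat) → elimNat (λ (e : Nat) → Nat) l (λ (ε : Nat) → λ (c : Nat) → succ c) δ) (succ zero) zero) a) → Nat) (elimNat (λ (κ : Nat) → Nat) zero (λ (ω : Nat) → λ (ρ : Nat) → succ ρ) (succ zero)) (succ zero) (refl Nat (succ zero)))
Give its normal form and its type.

reduced normal form:
  refl Nat (succ zero)
inferred type:
  Eq Nat (succ zero) (succ zero)


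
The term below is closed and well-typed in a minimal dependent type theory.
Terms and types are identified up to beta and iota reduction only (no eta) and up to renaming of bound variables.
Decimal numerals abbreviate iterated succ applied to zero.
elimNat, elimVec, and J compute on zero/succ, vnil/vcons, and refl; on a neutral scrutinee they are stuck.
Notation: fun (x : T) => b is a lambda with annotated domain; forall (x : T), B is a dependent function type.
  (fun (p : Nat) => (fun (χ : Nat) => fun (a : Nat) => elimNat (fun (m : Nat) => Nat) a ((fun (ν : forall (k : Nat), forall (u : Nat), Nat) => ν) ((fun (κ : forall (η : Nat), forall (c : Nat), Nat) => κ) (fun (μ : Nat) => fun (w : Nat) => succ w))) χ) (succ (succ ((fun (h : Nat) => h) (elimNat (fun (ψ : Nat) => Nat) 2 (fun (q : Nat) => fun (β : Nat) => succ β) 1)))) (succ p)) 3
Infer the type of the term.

inferred type:
  Nat


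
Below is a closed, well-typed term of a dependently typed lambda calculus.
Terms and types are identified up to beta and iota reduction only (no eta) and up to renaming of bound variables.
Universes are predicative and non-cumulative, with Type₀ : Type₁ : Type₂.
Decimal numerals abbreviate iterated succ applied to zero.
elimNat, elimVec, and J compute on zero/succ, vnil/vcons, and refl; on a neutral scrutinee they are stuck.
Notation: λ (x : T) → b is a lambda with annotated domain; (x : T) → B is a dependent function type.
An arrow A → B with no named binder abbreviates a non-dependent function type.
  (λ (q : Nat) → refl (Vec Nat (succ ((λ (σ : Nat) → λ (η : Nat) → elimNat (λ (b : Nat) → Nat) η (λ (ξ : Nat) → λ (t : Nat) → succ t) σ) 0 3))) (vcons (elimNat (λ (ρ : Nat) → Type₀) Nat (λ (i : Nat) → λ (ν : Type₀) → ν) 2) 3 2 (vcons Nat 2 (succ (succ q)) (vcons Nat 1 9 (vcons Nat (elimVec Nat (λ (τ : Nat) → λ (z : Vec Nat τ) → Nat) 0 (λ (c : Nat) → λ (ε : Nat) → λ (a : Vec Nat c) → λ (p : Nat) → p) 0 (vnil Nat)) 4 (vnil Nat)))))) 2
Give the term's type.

inferred type:
  Eq (Vec Nat 4) (vcons Nat 3 2 (vcons Nat 2 4 (vcons Nat 1 9 (vcons Nat 0 4 (vnil Nat))))) (vcons Nat 3 2 (vcons Nat 2 4 (vcons Nat 1 9 (vcons Nat 0 4 (vnil Nat)))))


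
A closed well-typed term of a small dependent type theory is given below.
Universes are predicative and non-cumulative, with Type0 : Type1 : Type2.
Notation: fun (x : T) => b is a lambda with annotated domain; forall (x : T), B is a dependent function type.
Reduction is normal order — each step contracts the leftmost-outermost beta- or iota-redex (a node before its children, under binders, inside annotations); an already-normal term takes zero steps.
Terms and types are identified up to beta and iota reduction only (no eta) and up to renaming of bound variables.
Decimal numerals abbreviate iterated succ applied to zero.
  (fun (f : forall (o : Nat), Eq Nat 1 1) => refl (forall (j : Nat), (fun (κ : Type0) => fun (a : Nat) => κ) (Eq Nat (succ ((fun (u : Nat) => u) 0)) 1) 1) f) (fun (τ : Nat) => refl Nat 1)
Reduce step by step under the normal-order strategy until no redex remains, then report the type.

normal-order reduction sequence:
  (fun (f : forall (o : Nat), Eq Nat 1 1) => refl (forall (j : Nat), (fun (κ : Type0) => fun (a : Nat) => κ) (Eq Nat (succ ((fun (u : Nat) => u) 0)) 1) 1) f) (fun (τ : Nat) => refl Nat 1)
  ~> refl (forall (f : Nat), (fun (o : Type0) => fun (j : Nat) => o) (Eq Nat (succ ((fun (κ : Nat) => κ) 0)) 1) 1) (fun (a : Nat) => refl Nat 1)
  ~> refl (forall (f : Nat), (fun (o : Nat) => Eq Nat (succ ((fun (j : Nat) => j) 0)) 1) 1) (fun (κ : Nat) => refl Nat 1)
  ~> refl (forall (f : Nat), Eq Nat (succ ((fun (o : Nat) => o) 0)) 1) (fun (j : Nat) => refl Nat 1)
  ~> refl (forall (f : Nat), Eq Nat 1 1) (fun (o : Nat) => refl Nat 1)
type:
  Eq (forall (f : Nat), Eq Nat 1 1) (fun (o : Nat) => refl Nat 1) (fun (j : Nat) => refl Nat 1)


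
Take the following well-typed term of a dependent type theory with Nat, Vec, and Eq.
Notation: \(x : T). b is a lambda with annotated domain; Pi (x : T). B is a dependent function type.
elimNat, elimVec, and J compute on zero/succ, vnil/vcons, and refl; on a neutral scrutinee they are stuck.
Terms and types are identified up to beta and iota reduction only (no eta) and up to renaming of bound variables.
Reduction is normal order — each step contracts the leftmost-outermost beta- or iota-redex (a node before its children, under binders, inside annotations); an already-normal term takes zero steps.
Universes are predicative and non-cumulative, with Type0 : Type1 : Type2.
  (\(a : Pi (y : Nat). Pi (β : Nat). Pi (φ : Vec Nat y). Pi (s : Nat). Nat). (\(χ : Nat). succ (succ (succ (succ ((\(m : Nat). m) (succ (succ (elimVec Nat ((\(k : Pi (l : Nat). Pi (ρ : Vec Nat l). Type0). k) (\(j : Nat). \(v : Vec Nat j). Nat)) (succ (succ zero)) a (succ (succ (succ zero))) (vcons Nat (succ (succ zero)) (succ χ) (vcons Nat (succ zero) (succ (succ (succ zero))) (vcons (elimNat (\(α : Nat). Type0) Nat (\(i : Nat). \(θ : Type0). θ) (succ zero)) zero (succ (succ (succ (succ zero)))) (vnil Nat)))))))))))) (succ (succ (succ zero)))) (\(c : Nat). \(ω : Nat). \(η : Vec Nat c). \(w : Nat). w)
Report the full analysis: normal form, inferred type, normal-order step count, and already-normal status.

normal form:
  succ (succ (succ (succ (succ (succ (succ (succ zero)))))))
inferred type:
  Nat
steps to reach normal form (normal order): 19
term was already normal: no
first contracted redex: a beta-redex


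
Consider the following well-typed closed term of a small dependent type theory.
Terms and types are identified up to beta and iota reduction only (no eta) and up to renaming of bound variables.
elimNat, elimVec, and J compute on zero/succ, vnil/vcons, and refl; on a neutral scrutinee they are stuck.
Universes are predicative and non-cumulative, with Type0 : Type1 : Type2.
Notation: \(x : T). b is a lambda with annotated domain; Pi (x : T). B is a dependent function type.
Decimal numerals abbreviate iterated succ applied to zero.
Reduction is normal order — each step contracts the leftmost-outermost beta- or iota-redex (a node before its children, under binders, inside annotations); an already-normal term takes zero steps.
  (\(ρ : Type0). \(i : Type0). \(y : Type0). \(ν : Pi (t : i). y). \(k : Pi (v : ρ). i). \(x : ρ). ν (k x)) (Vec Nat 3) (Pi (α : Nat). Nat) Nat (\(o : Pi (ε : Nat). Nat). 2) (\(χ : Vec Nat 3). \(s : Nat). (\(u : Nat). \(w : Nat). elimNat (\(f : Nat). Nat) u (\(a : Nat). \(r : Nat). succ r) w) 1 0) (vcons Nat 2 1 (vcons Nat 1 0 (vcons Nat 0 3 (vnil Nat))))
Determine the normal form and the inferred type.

resulting normal form:
  2
inferred type:
  Nat
observation: the term reaches its normal form after 7 normal-order steps.


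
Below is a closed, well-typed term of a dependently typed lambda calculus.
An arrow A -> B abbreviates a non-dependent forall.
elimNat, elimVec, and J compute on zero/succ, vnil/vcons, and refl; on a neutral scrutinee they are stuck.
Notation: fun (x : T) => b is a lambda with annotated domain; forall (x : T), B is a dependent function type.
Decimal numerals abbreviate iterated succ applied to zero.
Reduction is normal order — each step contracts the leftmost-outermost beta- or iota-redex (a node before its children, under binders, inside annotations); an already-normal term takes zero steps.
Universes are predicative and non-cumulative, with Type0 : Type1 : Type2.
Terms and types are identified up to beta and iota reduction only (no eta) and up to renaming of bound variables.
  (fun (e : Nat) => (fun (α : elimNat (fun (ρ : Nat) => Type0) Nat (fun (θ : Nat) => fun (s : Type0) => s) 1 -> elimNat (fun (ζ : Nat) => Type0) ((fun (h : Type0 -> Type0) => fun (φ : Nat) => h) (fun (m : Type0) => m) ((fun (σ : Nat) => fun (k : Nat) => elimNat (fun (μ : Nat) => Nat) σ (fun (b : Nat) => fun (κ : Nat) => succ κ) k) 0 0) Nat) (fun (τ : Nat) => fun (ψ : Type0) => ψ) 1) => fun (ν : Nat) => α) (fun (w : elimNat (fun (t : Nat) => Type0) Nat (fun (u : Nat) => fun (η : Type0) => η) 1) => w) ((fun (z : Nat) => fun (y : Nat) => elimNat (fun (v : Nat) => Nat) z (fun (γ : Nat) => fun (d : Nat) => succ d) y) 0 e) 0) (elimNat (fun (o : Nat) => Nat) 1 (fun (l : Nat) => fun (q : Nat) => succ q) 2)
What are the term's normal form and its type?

resulting normal form:
  0
the term's type:
  Nat


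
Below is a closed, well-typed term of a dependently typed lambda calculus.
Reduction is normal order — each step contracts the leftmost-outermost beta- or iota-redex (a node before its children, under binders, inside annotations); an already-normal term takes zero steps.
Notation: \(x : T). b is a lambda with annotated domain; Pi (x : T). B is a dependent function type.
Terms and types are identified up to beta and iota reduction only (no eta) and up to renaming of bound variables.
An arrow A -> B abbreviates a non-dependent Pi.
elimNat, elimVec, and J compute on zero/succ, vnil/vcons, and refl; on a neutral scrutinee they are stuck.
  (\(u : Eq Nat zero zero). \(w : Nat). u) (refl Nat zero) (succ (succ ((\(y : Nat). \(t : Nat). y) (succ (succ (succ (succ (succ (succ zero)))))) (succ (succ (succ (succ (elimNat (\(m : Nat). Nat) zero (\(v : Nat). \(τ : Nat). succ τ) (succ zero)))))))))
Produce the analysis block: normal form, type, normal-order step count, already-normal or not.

normal form:
  refl Nat zero
inferred type:
  Eq Nat zero zero
steps to reach normal form (normal order): 2
term was already normal: no
first redex: a beta-redex


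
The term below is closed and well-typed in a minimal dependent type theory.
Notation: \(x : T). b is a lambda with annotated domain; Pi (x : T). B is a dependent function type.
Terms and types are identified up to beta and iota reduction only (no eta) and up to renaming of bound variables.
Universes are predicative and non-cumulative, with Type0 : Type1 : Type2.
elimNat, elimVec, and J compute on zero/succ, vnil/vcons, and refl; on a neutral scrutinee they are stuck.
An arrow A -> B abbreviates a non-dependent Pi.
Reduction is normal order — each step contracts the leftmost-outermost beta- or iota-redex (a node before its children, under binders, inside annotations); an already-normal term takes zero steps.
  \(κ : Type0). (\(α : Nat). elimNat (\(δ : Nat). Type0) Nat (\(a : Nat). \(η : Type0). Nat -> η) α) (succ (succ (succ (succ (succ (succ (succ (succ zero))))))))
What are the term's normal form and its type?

reduced normal form:
  \(κ : Type0). Nat -> Nat -> Nat -> Nat -> Nat -> Nat -> Nat -> Nat -> Nat
inferred type:
  Type0 -> Type0


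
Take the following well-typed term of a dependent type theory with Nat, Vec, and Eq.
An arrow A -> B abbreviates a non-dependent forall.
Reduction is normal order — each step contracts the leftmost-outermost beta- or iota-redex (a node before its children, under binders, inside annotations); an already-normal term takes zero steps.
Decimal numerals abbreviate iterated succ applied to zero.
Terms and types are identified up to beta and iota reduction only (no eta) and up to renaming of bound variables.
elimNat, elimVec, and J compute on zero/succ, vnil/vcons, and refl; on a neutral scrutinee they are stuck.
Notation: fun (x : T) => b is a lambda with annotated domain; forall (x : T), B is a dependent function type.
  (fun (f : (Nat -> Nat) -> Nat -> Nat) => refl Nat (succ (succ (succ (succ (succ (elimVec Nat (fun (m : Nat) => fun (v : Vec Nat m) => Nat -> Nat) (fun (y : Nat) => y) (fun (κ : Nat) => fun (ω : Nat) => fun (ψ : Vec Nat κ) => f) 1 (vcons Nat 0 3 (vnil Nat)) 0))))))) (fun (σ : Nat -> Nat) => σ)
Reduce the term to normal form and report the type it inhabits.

resulting normal form:
  refl Nat 5
type:
  Eq Nat 5 5


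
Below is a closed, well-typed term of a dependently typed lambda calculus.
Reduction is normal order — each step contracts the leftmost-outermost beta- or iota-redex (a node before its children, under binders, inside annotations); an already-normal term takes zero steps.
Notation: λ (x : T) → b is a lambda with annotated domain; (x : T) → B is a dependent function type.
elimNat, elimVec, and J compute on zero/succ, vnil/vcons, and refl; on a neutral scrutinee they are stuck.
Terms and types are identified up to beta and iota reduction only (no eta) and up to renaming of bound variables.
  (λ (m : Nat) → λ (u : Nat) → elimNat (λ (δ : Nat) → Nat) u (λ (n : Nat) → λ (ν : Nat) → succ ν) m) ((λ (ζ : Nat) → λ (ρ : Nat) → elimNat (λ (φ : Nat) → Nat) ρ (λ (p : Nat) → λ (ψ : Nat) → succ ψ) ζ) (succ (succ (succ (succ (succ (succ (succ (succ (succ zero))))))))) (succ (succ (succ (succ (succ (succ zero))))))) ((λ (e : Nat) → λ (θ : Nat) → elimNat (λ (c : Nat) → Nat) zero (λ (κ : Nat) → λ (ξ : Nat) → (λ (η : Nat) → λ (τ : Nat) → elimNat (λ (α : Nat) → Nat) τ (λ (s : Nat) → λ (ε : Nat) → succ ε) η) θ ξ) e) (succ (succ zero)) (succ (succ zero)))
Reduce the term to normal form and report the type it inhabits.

reduced normal form:
  succ (succ (succ (succ (succ (succ (succ (succ (succ (succ (succ (succ (succ (succ (succ (succ (succ (succ (succ zero))))))))))))))))))
the term's type:
  Nat


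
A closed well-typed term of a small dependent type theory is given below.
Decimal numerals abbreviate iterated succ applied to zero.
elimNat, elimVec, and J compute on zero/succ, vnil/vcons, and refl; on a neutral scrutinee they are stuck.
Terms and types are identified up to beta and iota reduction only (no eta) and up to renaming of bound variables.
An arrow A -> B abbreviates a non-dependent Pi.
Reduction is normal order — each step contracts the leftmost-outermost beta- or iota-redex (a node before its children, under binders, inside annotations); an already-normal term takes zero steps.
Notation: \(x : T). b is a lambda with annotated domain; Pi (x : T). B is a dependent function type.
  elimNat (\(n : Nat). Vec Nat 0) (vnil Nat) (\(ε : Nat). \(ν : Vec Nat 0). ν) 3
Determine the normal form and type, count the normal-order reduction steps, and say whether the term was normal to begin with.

resulting normal form:
  vnil Nat
the term's type:
  Vec Nat 0
normal-order step count: 10
started in normal form: no
first redex: an elimNat iota-redex


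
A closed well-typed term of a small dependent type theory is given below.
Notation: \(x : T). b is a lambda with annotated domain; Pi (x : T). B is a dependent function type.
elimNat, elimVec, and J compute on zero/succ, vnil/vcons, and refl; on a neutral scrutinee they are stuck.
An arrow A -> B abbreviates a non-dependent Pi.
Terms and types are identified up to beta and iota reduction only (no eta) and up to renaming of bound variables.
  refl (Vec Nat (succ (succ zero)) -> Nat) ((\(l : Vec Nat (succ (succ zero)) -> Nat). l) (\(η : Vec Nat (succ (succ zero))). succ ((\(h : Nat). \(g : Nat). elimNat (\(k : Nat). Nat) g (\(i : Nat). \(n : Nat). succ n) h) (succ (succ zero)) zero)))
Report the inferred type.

the term's type:
  Eq (Vec Nat (succ (succ zero)) -> Nat) (\(l : Vec Nat (succ (succ zero))). succ (succ (succ zero))) (\(η : Vec Nat (succ (succ zero))). succ (succ (succ zero)))


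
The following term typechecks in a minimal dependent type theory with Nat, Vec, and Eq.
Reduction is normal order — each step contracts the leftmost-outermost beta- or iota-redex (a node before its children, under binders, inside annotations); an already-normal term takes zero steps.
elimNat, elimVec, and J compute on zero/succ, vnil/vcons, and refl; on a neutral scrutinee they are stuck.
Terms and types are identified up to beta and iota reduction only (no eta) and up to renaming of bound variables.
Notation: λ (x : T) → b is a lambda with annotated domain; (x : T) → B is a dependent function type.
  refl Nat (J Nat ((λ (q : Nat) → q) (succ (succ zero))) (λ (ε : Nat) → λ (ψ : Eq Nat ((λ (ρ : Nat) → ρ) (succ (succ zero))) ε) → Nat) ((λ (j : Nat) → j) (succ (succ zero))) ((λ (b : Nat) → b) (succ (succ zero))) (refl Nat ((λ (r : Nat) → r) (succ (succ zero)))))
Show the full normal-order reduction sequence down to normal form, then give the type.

normal-order reduction sequence:
  refl Nat (J Nat ((λ (q : Nat) → q) (succ (succ zero))) (λ (ε : Nat) → λ (ψ : Eq Nat ((λ (ρ : Nat) → ρ) (succ (succ zero))) ε) → Nat) ((λ (j : Nat) → j) (succ (succ zero))) ((λ (b : Nat) → b) (succ (succ zero))) (refl Nat ((λ (r : Nat) → r) (succ (succ zero)))))
  ~> refl Nat ((λ (q : Nat) → q) (succ (succ zero)))
  ~> refl Nat (succ (succ zero))
inferred type:
  Eq Nat (succ (succ zero)) (succ (succ zero))


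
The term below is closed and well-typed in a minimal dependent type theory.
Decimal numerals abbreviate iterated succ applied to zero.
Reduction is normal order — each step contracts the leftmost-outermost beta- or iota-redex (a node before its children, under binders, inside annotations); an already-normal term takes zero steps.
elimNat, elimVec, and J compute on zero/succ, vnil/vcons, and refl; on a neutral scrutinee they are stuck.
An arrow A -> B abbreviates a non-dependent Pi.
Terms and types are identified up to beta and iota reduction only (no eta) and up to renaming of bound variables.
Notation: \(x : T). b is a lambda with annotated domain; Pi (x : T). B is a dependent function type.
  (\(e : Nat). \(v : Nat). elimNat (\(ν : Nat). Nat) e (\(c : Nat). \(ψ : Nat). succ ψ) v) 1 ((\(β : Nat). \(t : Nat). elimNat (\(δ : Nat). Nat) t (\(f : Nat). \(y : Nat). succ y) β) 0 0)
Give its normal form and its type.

resulting normal form:
  1
inferred type:
  Nat
observation: normalization takes exactly 6 steps under the normal-order strategy.


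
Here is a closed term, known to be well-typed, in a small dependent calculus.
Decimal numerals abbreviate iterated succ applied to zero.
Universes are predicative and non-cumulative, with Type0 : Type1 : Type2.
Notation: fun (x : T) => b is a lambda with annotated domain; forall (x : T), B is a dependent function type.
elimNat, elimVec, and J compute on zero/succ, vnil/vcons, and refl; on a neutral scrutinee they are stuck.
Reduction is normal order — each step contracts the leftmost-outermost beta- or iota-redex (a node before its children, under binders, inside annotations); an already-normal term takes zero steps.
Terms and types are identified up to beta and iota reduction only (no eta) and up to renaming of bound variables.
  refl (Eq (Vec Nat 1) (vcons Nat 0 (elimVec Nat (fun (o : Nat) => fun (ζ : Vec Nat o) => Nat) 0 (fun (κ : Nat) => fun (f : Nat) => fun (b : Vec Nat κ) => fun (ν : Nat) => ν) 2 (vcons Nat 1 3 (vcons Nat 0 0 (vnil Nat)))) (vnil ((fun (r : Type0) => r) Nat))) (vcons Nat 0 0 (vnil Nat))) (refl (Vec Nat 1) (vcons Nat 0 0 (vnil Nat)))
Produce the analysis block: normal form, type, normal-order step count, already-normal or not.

resulting normal form:
  refl (Eq (Vec Nat 1) (vcons Nat 0 0 (vnil Nat)) (vcons Nat 0 0 (vnil Nat))) (refl (Vec Nat 1) (vcons Nat 0 0 (vnil Nat)))
inferred type:
  Eq (Eq (Vec Nat 1) (vcons Nat 0 0 (vnil Nat)) (vcons Nat 0 0 (vnil Nat))) (refl (Vec Nat 1) (vcons Nat 0 0 (vnil Nat))) (refl (Vec Nat 1) (vcons Nat 0 0 (vnil Nat)))
reduction steps (normal order): 12
term was already normal: no
first redex: an elimVec iota-redex


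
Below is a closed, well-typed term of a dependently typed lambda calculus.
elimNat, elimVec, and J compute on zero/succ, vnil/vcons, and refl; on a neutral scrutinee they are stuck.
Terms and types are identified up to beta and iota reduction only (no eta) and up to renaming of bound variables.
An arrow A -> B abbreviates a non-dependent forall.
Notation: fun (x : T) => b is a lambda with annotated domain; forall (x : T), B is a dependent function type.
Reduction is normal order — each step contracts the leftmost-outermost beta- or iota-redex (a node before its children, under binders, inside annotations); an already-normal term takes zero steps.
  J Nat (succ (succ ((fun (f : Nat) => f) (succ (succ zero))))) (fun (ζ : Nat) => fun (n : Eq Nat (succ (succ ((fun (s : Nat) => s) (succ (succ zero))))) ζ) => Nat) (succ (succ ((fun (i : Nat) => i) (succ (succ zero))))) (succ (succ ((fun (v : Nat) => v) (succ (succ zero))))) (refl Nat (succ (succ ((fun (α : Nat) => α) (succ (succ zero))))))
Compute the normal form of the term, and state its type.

normal form:
  succ (succ (succ (succ zero)))
inferred type:
  Nat


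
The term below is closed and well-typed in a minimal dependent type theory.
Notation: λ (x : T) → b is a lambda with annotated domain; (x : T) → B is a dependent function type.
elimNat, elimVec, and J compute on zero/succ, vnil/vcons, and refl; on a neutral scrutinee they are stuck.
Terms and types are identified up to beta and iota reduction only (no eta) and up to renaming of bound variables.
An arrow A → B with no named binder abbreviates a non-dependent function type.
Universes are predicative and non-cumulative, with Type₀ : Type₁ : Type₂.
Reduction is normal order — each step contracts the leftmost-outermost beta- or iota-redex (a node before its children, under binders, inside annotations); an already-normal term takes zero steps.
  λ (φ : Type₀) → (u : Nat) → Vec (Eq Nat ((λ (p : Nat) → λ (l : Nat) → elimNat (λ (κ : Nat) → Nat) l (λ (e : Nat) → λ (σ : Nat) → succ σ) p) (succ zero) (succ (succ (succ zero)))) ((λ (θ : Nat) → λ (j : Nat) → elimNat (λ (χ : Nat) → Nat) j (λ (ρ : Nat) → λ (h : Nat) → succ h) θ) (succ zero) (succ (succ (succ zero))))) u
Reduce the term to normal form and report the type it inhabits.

normal form:
  λ (φ : Type₀) → (u : Nat) → Vec (Eq Nat (succ (succ (succ (succ zero)))) (succ (succ (succ (succ zero))))) u
inferred type:
  Type₀ → Type₀
observation: the term reaches its normal form after 12 normal-order steps.


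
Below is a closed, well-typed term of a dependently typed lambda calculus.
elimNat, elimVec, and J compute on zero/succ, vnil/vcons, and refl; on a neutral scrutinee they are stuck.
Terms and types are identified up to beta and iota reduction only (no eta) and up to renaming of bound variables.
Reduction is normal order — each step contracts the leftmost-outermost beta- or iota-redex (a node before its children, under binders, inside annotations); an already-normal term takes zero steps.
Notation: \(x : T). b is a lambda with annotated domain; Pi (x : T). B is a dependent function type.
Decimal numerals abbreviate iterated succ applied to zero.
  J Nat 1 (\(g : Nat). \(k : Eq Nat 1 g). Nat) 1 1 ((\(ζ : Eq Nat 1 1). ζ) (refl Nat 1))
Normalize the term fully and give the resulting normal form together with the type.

normal form:
  1
the term's type:
  Nat
observation: normalization takes exactly 2 steps under the normal-order strategy.


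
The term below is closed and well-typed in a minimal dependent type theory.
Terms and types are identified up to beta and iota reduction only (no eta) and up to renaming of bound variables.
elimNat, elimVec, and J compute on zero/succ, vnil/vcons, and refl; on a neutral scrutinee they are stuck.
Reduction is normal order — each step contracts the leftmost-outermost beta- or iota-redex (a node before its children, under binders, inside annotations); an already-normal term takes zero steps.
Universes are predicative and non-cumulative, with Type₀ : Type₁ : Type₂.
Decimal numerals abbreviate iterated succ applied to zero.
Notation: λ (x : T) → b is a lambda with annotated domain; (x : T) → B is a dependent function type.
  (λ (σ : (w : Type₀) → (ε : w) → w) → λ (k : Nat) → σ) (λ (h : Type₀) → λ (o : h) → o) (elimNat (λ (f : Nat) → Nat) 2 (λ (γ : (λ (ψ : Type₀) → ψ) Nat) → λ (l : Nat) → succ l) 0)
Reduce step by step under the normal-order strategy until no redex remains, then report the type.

reduction (normal order):
  (λ (σ : (w : Type₀) → (ε : w) → w) → λ (k : Nat) → σ) (λ (h : Type₀) → λ (o : h) → o) (elimNat (λ (f : Nat) → Nat) 2 (λ (γ : (λ (ψ : Type₀) → ψ) Nat) → λ (l : Nat) → succ l) 0)
  ~> (λ (σ : Nat) → λ (w : Type₀) → λ (ε : w) → ε) (elimNat (λ (k : Nat) → Nat) 2 (λ (h : (λ (o : Type₀) → o) Nat) → λ (f : Nat) → succ f) 0)
  ~> λ (σ : Type₀) → λ (w : σ) → w
the term's type:
  (σ : Type₀) → (w : σ) → σ


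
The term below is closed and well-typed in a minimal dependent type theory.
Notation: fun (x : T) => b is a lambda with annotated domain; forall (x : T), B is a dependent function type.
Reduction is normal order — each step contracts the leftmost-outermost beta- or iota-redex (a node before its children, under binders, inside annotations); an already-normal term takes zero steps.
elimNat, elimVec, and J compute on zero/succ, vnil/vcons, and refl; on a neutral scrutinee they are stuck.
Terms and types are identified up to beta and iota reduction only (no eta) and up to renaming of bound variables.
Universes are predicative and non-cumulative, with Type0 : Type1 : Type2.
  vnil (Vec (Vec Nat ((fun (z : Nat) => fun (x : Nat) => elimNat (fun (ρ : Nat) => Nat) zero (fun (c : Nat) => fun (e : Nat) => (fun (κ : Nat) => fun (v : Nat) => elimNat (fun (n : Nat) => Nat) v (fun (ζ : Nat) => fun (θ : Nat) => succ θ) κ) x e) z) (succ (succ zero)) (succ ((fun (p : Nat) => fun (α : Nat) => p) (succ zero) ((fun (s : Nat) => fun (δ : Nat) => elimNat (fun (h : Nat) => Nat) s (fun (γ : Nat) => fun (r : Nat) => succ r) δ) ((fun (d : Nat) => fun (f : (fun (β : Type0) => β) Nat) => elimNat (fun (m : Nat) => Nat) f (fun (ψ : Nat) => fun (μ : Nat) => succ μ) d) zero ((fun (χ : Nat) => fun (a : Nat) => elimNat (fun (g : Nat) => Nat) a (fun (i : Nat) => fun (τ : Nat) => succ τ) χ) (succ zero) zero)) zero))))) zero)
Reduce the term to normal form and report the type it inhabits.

reduced normal form:
  vnil (Vec (Vec Nat (succ (succ (succ (succ zero))))) zero)
the term's type:
  Vec (Vec (Vec Nat (succ (succ (succ (succ zero))))) zero) zero
observation: 31 normal-order steps separate the term from its normal form.


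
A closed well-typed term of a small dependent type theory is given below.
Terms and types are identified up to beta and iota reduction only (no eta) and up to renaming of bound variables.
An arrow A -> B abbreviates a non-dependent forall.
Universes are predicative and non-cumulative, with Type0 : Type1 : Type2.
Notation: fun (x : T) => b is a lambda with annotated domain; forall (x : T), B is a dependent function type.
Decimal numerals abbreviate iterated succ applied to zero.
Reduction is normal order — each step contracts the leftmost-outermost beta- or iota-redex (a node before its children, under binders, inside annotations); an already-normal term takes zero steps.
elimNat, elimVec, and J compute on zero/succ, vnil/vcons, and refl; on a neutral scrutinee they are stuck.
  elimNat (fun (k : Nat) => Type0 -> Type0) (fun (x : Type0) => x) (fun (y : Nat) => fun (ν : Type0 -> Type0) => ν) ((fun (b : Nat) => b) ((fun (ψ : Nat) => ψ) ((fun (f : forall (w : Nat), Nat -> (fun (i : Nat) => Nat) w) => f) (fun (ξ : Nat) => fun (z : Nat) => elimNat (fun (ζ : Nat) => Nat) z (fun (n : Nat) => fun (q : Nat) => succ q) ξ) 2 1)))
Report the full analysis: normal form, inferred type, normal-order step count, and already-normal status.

resulting normal form:
  fun (k : Type0) => k
the term's type:
  Type0 -> Type0
normal-order step count: 22
term was already normal: no
first redex: a beta-redex


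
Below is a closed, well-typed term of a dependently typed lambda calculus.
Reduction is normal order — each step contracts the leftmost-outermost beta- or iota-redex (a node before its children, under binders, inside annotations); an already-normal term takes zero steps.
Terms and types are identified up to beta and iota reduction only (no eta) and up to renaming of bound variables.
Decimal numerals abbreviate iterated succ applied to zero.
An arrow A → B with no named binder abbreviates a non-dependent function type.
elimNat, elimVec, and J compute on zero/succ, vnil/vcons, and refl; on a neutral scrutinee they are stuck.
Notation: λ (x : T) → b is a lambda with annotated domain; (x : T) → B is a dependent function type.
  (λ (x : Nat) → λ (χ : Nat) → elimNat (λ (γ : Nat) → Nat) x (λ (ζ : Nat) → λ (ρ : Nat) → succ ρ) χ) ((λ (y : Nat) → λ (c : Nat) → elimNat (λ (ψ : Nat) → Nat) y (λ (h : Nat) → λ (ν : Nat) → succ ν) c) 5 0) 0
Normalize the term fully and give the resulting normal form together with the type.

resulting normal form:
  5
the term's type:
  Nat


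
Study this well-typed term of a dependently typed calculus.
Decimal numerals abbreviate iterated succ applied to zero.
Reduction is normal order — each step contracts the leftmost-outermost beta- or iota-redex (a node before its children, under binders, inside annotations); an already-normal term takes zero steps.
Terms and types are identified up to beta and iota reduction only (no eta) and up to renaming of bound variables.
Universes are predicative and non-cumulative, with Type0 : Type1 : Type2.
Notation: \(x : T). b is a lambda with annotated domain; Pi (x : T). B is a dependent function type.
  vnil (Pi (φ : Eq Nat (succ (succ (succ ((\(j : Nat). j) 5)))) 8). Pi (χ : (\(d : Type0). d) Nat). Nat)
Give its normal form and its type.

resulting normal form:
  vnil (Pi (φ : Eq Nat 8 8). Pi (j : Nat). Nat)
type:
  Vec (Pi (φ : Eq Nat 8 8). Pi (j : Nat). Nat) 0
observation: the leftmost-outermost redex is a beta-redex, and normalization takes 2 steps.


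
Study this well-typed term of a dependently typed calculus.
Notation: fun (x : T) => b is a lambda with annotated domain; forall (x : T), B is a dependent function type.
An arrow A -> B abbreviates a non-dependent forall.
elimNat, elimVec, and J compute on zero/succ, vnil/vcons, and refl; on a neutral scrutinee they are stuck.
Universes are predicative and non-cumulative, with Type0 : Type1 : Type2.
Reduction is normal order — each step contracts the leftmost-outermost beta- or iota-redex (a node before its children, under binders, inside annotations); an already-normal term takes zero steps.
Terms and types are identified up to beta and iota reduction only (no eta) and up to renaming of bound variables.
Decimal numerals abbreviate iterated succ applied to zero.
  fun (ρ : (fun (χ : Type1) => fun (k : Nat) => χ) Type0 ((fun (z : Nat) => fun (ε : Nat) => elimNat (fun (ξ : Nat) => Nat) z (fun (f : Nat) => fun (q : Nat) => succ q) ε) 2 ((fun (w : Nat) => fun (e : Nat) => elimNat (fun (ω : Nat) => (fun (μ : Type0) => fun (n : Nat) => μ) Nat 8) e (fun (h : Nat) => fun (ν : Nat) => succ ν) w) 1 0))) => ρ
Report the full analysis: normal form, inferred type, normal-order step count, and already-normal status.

normal form:
  fun (ρ : Type0) => ρ
type:
  Type0 -> Type0
steps to reach normal form (normal order): 2
term was already normal: no
first redex: a beta-redex


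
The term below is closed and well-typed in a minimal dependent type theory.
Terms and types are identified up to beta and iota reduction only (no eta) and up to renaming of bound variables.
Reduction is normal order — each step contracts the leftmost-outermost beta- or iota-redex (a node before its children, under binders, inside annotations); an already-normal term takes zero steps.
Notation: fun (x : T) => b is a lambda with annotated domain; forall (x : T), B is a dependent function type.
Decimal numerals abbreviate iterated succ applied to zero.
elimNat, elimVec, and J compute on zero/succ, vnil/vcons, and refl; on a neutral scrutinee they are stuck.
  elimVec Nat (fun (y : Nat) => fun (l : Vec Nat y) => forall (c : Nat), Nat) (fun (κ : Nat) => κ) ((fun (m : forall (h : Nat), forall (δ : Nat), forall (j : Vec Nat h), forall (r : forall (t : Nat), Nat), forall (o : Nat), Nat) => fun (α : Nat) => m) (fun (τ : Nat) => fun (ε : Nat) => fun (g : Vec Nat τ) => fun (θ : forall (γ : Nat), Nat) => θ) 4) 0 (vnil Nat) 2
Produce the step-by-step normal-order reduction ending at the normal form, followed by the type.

normal-order reduction:
  elimVec Nat (fun (y : Nat) => fun (l : Vec Nat y) => forall (c : Nat), Nat) (fun (κ : Nat) => κ) ((fun (m : forall (h : Nat), forall (δ : Nat), forall (j : Vec Nat h), forall (r : forall (t : Nat), Nat), forall (o : Nat), Nat) => fun (α : Nat) => m) (fun (τ : Nat) => fun (ε : Nat) => fun (g : Vec Nat τ) => fun (θ : forall (γ : Nat), Nat) => θ) 4) 0 (vnil Nat) 2
  ~> (fun (y : Nat) => y) 2
  ~> 2
the term's type:
  Nat


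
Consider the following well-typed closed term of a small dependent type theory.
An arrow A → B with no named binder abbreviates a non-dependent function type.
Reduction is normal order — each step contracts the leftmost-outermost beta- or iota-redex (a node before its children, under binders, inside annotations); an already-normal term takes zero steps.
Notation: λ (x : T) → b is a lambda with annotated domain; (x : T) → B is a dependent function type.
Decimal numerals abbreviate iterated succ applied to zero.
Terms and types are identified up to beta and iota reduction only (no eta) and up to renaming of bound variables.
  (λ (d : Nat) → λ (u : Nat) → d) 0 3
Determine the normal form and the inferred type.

resulting normal form:
  0
type:
  Nat


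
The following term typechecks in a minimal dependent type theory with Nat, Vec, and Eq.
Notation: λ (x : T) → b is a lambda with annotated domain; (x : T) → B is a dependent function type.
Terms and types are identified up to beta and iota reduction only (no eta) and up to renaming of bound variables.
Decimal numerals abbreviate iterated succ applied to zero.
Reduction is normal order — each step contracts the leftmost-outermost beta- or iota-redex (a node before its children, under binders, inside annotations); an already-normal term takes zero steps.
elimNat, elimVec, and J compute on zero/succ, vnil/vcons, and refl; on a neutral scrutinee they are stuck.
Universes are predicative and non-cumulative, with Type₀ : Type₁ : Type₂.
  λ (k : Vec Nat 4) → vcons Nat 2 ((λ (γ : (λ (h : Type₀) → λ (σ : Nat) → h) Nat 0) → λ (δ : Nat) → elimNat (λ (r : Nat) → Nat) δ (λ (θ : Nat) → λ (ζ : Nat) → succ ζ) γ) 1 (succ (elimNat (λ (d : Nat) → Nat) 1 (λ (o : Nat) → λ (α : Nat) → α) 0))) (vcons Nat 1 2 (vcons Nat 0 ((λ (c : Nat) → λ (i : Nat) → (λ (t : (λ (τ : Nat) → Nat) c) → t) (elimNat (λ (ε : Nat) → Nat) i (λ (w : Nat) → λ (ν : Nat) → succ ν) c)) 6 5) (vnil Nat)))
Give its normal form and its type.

normal form:
  λ (k : Vec Nat 4) → vcons Nat 2 3 (vcons Nat 1 2 (vcons Nat 0 11 (vnil Nat)))
type:
  (k : Vec Nat 4) → Vec Nat 3


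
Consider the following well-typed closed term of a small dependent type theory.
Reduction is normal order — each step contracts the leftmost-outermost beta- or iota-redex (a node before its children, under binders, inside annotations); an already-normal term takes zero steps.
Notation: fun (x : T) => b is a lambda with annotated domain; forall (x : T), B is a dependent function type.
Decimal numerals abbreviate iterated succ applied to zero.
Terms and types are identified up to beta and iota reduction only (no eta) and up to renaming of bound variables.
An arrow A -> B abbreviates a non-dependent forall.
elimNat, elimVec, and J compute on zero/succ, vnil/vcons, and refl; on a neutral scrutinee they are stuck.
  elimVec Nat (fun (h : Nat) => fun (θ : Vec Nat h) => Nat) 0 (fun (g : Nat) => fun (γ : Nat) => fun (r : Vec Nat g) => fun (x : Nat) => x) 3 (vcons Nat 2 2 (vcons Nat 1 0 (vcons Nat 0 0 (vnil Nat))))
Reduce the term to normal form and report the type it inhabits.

reduced normal form:
  0
the term's type:
  Nat
observation: the term reaches its normal form after 16 normal-order steps.


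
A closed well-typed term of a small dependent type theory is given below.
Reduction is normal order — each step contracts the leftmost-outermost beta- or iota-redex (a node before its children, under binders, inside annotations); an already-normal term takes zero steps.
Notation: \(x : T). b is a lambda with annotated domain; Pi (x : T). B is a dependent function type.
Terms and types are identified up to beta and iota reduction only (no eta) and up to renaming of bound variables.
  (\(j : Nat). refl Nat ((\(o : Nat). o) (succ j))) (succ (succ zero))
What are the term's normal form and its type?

normal form:
  refl Nat (succ (succ (succ zero)))
the term's type:
  Eq Nat (succ (succ (succ zero))) (succ (succ (succ zero)))


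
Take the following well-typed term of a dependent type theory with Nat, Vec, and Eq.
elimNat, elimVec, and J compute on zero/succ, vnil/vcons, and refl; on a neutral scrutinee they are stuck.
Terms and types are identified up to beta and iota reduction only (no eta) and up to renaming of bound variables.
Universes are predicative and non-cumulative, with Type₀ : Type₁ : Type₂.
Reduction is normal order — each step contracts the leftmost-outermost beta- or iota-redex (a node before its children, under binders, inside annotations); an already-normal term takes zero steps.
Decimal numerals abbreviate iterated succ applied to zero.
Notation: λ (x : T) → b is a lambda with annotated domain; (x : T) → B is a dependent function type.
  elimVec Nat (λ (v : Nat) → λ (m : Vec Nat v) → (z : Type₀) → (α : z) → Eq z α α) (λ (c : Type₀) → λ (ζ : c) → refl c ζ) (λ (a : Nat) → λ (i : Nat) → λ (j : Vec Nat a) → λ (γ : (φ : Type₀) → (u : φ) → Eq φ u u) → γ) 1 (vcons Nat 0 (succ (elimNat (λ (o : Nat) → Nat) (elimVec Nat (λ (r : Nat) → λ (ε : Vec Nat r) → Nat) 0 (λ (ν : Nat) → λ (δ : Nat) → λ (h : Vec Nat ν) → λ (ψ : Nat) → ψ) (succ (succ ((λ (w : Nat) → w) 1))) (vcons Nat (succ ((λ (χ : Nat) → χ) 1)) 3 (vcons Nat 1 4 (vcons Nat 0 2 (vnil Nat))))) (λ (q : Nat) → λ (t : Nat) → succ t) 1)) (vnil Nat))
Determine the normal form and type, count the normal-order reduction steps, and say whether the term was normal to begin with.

reduced normal form:
  λ (v : Type₀) → λ (m : v) → refl v m
the term's type:
  (v : Type₀) → (m : v) → Eq v m m
steps to reach normal form (normal order): 6
term was already normal: no
first contracted redex: an elimVec iota-redex
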